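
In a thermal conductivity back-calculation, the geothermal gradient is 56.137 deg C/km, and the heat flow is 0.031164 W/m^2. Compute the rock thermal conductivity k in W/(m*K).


k = q / (grad / 1000)
k = 0.031164 / (56.137 / 1000)
k = 0.55514 W/(m*K)


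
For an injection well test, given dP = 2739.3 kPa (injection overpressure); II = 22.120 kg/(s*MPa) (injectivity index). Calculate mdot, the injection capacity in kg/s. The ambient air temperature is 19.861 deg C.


mdot = II * dP / 1000
mdot = 22.120 * 2739.3 / 1000
mdot = 60.593 kg/s


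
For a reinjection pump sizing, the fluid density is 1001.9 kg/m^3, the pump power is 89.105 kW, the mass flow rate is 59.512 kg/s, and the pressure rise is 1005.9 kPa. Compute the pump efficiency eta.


eta = mdot * dP / (rho * P_pump)
eta = 59.512 * 1005.9 / (1001.9 * 89.105)
eta = 0.67055


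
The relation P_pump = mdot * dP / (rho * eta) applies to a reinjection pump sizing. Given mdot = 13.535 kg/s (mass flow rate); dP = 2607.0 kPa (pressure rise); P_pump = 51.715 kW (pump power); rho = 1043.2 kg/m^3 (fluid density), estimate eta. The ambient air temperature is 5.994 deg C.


eta = mdot * dP / (rho * P_pump)
eta = 13.535 * 2607.0 / (1043.2 * 51.715)
eta = 0.65406


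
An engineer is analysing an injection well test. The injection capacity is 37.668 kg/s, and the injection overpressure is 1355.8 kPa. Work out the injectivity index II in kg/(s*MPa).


II = mdot * 1000 / dP
II = 37.668 * 1000 / 1355.8
II = 27.783 kg/(s*MPa)


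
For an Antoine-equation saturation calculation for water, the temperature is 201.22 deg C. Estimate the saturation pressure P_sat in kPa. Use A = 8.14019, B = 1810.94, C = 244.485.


P_sat = 10^(A - B/(C + T)) / 760 * 0.101325
P_sat = 10^(8.14019 - 1810.94/(244.485 + 201.22)) / 760 * 0.101325
P_sat = 1.592216 MPa
Convert: 1.592216 MPa * 1000.0 = 1592.2 kPa
P_sat = 1592.2 kPa


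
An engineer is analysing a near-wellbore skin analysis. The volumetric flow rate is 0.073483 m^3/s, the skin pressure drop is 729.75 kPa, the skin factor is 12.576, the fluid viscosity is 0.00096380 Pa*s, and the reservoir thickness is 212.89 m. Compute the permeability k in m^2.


k = S*q*mu / (2*pi*dP_s*1000*hr)
k = 12.576*0.073483*0.00096380 / (2*pi*729.75*1000*212.89)
k = 9.1245e-13 m^2


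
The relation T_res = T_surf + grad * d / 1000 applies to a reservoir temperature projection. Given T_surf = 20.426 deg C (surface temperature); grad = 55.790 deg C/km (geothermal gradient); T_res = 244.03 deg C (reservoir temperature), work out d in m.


d = (T_res - T_surf) / grad * 1000
d = (244.03 - 20.426) / 55.790 * 1000
d = 4008.0 m


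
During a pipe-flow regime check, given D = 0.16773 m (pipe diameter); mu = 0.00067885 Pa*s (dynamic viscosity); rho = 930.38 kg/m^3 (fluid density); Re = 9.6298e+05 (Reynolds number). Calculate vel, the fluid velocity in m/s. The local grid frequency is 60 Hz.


vel = Re * mu / (rho * D)
vel = 9.6298e+05 * 0.00067885 / (930.38 * 0.16773)
vel = 4.1891 m/s


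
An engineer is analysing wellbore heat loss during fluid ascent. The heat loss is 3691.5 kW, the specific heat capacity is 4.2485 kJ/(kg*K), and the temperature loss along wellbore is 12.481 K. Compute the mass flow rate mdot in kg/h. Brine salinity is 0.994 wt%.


mdot = Q_loss / (cp * dT)
mdot = 3691.5 / (4.2485 * 12.481)
mdot = 69.61741 kg/s
Convert: 69.61741 kg/s * 3600.0 = 2.5062e+05 kg/h
mdot = 2.5062e+05 kg/h


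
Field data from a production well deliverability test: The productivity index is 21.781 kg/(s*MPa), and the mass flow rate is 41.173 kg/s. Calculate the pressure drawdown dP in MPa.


dP = mdot * 1000 / PI
dP = 41.173 * 1000 / 21.781
dP = 1890.317 kPa
Convert: 1890.317 kPa * 0.001 = 1.8903 MPa
dP = 1.8903 MPa


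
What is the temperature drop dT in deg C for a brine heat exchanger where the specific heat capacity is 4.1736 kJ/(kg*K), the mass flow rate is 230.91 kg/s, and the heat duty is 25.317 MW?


dT = Q * 1000 / (mdot * cp)
dT = 25.317 * 1000 / (230.91 * 4.1736)
dT = 26.26992 K
Convert (temperature difference, 1 K = 1 deg C): 26.26992 K = 26.26992 deg C
dT = 26.270 deg C


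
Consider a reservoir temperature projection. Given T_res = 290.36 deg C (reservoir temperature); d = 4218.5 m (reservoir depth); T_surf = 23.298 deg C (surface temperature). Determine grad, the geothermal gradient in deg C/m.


grad = (T_res - T_surf) / d * 1000
grad = (290.36 - 23.298) / 4218.5 * 1000
grad = 63.30734 deg C/km
Convert: 63.30734 deg C/km * 0.001 = 0.063307 deg C/m
grad = 0.063307 deg C/m


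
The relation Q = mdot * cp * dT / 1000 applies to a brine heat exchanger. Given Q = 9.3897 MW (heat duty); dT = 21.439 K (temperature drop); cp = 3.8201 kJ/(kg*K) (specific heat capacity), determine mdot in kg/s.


mdot = Q * 1000 / (cp * dT)
mdot = 9.3897 * 1000 / (3.8201 * 21.439)
mdot = 114.65 kg/s


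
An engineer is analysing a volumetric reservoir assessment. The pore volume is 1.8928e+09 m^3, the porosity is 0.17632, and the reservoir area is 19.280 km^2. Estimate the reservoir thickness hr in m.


hr = Vp / (A * 1e6 * phi)
hr = 1.8928e+09 / (19.280 * 1e6 * 0.17632)
hr = 556.80 m


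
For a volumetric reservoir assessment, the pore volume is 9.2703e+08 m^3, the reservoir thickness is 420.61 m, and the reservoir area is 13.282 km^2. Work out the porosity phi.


phi = Vp / (A * 1e6 * hr)
phi = 9.2703e+08 / (13.282 * 1e6 * 420.61)
phi = 0.16594


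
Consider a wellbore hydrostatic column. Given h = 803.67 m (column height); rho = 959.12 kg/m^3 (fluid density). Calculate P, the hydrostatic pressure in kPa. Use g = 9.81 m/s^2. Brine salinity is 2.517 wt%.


P = rho * g * h / 1e6
P = 959.12 * 9.81 * 803.67 / 1e6
P = 7.561705 MPa
Convert: 7.561705 MPa * 1000.0 = 7561.7 kPa
P = 7561.7 kPa


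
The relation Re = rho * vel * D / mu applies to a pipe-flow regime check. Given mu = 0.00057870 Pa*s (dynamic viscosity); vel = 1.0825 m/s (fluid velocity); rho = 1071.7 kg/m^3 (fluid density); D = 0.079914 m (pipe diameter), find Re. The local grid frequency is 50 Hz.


Re = rho * vel * D / mu
Re = 1071.7 * 1.0825 * 0.079914 / 0.00057870
Re = 1.6020e+05


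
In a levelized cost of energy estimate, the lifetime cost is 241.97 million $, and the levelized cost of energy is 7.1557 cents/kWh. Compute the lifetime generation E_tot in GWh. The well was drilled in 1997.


E_tot = C_tot / LCOE * 100
E_tot = 241.97 / 7.1557 * 100
E_tot = 3381.5 GWh


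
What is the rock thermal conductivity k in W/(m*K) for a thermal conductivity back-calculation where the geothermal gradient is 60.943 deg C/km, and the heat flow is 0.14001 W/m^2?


k = q / (grad / 1000)
k = 0.14001 / (60.943 / 1000)
k = 2.2974 W/(m*K)


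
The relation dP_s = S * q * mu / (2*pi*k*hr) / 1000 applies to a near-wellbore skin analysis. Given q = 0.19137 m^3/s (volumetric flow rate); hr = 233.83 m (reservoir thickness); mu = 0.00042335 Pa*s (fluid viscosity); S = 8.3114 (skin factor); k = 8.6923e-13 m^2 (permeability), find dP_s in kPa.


dP_s = S * q * mu / (2*pi*k*hr) / 1000
dP_s = 8.3114 * 0.19137 * 0.00042335 / (2*pi*8.6923e-13*233.83) / 1000
dP_s = 527.27 kPa


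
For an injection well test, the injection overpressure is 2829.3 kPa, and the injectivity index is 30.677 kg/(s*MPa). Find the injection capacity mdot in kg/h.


mdot = II * dP / 1000
mdot = 30.677 * 2829.3 / 1000
mdot = 86.79444 kg/s
Convert: 86.79444 kg/s * 3600.0 = 3.1246e+05 kg/h
mdot = 3.1246e+05 kg/h


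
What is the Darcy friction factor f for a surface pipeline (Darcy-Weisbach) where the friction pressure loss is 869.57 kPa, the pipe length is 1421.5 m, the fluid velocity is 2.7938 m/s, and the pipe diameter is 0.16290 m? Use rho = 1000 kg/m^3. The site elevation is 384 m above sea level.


f = dP*1000 / ((L/D)*(rho*vel^2/2))
f = 869.57*1000 / ((1421.5/0.16290)*(1000*2.7938^2/2))
f = 0.025534


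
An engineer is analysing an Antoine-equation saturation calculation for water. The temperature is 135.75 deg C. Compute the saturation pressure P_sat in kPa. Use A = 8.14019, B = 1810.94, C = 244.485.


P_sat = 10^(A - B/(C + T)) / 760 * 0.101325
P_sat = 10^(8.14019 - 1810.94/(244.485 + 135.75)) / 760 * 0.101325
P_sat = 0.3179851 MPa
Convert: 0.3179851 MPa * 1000.0 = 317.99 kPa
P_sat = 317.99 kPa


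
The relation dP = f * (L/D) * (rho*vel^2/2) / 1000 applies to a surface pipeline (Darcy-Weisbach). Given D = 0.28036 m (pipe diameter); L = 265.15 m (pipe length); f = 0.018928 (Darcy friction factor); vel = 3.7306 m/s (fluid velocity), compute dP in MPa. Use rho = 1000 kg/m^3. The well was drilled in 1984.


dP = f * (L/D) * (rho*vel^2/2) / 1000
dP = 0.018928 * (265.15/0.28036) * (1000*3.7306^2/2) / 1000
dP = 124.5683 kPa
Convert: 124.5683 kPa * 0.001 = 0.12457 MPa
dP = 0.12457 MPa


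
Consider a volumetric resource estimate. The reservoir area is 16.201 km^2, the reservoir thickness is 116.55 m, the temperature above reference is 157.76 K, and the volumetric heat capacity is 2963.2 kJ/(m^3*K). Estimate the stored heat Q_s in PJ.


Step 1: Vr = A*1e6*hr = 16.201*1e6*116.55 = 1.888227e+09 m^3
Step 2: Q_s = Vr*rhoc*dT/1e12 = 1.888227e+09*2963.2*157.76/1e12 = 882.70 PJ
Q_s = 882.70 PJ


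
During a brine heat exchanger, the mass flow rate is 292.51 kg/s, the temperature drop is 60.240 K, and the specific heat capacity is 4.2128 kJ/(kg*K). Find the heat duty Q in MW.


Q = mdot * cp * dT / 1000
Q = 292.51 * 4.2128 * 60.240 / 1000
Q = 74.233 MW


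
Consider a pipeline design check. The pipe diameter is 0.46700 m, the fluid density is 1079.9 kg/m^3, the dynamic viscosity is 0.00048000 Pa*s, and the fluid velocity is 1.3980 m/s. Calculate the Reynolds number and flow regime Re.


Step 1: Re = rho*vel*D/mu = 1079.9*1.398*0.467/0.00048 = 1.4688e+06
Step 2: Re = 1.4688e+06 > 4000, so flow is turbulent.
Re = 1.4688e+06 (turbulent)


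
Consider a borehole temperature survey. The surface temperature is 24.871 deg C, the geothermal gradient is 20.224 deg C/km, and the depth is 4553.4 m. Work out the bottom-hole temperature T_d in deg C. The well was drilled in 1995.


T_d = T_surf + grad * d / 1000
T_d = 24.871 + 20.224 * 4553.4 / 1000
T_d = 116.96 deg C


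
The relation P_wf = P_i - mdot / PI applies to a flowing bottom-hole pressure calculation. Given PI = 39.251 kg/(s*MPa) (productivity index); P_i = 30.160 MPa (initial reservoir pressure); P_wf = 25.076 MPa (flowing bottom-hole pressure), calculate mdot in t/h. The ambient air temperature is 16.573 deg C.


mdot = (P_i - P_wf) * PI
mdot = (30.160 - 25.076) * 39.251
mdot = 199.5521 kg/s
Convert: 199.5521 kg/s * 3.6 = 718.39 t/h
mdot = 718.39 t/h


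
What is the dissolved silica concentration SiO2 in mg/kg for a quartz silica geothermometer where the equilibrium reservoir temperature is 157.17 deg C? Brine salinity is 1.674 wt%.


SiO2 = 10^(5.19 - 1309/(T_eq + 273.15))
SiO2 = 10^(5.19 - 1309/(157.17 + 273.15))
SiO2 = 140.63 mg/kg


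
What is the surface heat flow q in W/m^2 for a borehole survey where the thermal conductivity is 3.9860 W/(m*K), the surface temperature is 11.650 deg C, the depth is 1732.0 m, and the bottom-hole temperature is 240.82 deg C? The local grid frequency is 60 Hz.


Step 1: grad = (T_d - T_surf)/d * 1000 = (240.82 - 11.65)/1732.0 * 1000 = 132.3152 deg C/km
Step 2: q = k * grad / 1000 = 3.986 * 132.3152 / 1000 = 0.52741 W/m^2
q = 0.52741 W/m^2


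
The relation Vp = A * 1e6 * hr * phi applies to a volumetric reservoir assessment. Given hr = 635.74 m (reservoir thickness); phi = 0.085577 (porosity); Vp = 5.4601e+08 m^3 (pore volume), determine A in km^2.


A = Vp / (1e6 * hr * phi)
A = 5.4601e+08 / (1e6 * 635.74 * 0.085577)
A = 10.036 km^2


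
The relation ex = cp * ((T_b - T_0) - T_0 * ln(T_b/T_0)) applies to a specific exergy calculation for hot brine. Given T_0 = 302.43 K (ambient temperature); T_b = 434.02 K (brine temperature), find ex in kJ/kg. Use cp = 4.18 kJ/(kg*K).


ex = cp * ((T_b - T_0) - T_0 * ln(T_b/T_0))
ex = 4.18 * ((434.02 - 302.43) - 302.43 * ln(434.02/302.43))
ex = 93.381 kJ/kg


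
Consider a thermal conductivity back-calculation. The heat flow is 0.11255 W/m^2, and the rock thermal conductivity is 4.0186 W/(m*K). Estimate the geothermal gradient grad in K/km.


grad = q / k * 1000
grad = 0.11255 / 4.0186 * 1000
grad = 28.00727 deg C/km
Convert: 28.00727 deg C/km * 1.0 = 28.007 K/km
grad = 28.007 K/km


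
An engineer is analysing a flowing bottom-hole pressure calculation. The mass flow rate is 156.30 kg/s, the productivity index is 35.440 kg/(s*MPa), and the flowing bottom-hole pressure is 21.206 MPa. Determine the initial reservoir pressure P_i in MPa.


P_i = P_wf + mdot / PI
P_i = 21.206 + 156.30 / 35.440
P_i = 25.616 MPa


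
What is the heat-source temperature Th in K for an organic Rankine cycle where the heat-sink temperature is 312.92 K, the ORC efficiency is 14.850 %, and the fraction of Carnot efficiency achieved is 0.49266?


Th = Tc / (1 - (eta_orc/100)/f)
Th = 312.92 / (1 - (14.850/100)/0.49266)
Th = 447.94 K


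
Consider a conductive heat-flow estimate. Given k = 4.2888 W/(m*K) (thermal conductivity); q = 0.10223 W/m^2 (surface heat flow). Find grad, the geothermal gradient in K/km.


grad = q * 1000 / k
grad = 0.10223 * 1000 / 4.2888
grad = 23.83650 deg C/km
Convert: 23.83650 deg C/km * 1.0 = 23.837 K/km
grad = 23.837 K/km


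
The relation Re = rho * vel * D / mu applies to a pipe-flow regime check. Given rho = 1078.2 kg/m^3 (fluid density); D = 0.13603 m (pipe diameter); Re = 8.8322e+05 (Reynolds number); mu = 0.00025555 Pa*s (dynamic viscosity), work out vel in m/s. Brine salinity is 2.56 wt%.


vel = Re * mu / (rho * D)
vel = 8.8322e+05 * 0.00025555 / (1078.2 * 0.13603)
vel = 1.5389 m/s


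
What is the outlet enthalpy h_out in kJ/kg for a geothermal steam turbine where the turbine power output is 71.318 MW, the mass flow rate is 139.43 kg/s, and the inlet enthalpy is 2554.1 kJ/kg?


h_out = h_in - P * 1000 / mdot
h_out = 2554.1 - 71.318 * 1000 / 139.43
h_out = 2042.6 kJ/kg


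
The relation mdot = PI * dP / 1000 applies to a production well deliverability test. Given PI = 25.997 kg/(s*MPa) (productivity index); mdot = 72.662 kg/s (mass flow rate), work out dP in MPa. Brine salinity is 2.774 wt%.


dP = mdot * 1000 / PI
dP = 72.662 * 1000 / 25.997
dP = 2795.015 kPa
Convert: 2795.015 kPa * 0.001 = 2.7950 MPa
dP = 2.7950 MPa


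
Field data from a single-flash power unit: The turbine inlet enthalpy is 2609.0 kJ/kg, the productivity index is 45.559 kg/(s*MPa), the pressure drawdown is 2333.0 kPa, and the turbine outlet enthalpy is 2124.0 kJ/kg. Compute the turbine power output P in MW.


Step 1: mdot = PI * dP / 1000 = 45.559 * 2333.0 / 1000 = 106.2891 kg/s
Step 2: P = mdot*(h_in - h_out)/1000 = 106.2891*(2609.0 - 2124.0)/1000 = 51.550 MW
P = 51.550 MW


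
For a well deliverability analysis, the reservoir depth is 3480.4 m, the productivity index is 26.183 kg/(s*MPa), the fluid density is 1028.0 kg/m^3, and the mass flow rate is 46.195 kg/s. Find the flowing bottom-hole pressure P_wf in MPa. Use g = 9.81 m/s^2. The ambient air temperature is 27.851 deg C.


Step 1: P_i = rho*g*h/1e6 = 1028.0*9.81*3480.4/1e6 = 35.09872 MPa
Step 2: P_wf = P_i - mdot/PI = 35.09872 - 46.195/26.183 = 33.334 MPa
P_wf = 33.334 MPa


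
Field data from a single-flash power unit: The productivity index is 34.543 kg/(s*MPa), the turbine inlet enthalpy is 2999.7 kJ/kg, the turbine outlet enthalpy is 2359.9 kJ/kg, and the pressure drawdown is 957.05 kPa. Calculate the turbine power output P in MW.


Step 1: mdot = PI * dP / 1000 = 34.543 * 957.05 / 1000 = 33.05938 kg/s
Step 2: P = mdot*(h_in - h_out)/1000 = 33.05938*(2999.7 - 2359.9)/1000 = 21.151 MW
P = 21.151 MW


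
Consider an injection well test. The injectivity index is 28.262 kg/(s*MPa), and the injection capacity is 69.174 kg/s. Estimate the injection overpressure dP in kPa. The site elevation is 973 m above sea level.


dP = mdot * 1000 / II
dP = 69.174 * 1000 / 28.262
dP = 2447.6 kPa


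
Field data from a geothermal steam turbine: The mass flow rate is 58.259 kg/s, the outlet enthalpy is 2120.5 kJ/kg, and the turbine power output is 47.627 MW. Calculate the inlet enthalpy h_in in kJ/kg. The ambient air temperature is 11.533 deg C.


h_in = h_out + P * 1000 / mdot
h_in = 2120.5 + 47.627 * 1000 / 58.259
h_in = 2938.0 kJ/kg


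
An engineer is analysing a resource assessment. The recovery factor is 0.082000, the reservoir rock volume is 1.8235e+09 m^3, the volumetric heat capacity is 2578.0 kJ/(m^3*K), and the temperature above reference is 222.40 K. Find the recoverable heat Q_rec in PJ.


Step 1: Q_s = Vr*rhoc*dT/1e12 = 1.8235e+09*2578.0*222.4/1e12 = 1045.499 PJ
Step 2: Q_rec = Q_s * RF = 1045.499 * 0.082 = 85.731 PJ
Q_rec = 85.731 PJ


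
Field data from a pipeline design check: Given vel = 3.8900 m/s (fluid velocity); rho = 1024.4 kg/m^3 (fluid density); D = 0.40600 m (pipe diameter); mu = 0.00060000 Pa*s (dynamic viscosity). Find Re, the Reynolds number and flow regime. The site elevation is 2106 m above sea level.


Step 1: Re = rho*vel*D/mu = 1024.4*3.89*0.406/0.0006 = 2.6965e+06
Step 2: Re = 2.6965e+06 > 4000, so flow is turbulent.
Re = 2.6965e+06 (turbulent)


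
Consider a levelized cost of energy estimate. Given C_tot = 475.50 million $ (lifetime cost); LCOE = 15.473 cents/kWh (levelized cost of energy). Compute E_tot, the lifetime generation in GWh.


E_tot = C_tot / LCOE * 100
E_tot = 475.50 / 15.473 * 100
E_tot = 3073.1 GWh


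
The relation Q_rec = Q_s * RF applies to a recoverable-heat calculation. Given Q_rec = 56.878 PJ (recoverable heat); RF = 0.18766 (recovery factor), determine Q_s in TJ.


Q_s = Q_rec / RF
Q_s = 56.878 / 0.18766
Q_s = 303.0907 PJ
Convert: 303.0907 PJ * 1000.0 = 3.0309e+05 TJ
Q_s = 3.0309e+05 TJ


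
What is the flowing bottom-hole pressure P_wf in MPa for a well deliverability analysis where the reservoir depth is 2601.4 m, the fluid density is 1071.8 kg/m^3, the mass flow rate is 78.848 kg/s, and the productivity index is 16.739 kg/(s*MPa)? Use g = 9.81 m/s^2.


Step 1: P_i = rho*g*h/1e6 = 1071.8*9.81*2601.4/1e6 = 27.35205 MPa
Step 2: P_wf = P_i - mdot/PI = 27.35205 - 78.848/16.739 = 22.642 MPa
P_wf = 22.642 MPa


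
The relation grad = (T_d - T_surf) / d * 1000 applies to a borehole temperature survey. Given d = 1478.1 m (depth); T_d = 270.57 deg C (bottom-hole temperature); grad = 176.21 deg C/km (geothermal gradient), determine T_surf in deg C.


T_surf = T_d - grad * d / 1000
T_surf = 270.57 - 176.21 * 1478.1 / 1000
T_surf = 10.114 deg C


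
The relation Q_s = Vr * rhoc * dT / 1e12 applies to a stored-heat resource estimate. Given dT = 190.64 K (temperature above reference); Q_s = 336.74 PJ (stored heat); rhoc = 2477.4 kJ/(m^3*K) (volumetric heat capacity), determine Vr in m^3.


Vr = Q_s * 1e12 / (rhoc * dT)
Vr = 336.74 * 1e12 / (2477.4 * 190.64)
Vr = 7.1299e+08 m^3


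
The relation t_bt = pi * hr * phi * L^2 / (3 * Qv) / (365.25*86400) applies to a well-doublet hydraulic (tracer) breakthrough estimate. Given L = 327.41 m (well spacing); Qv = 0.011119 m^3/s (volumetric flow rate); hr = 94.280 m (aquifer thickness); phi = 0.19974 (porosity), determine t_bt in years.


t_bt = pi * hr * phi * L^2 / (3 * Qv) / (365.25*86400)
t_bt = pi * 94.280 * 0.19974 * 327.41^2 / (3 * 0.011119) / (365.25*86400)
t_bt = 6.0246 years


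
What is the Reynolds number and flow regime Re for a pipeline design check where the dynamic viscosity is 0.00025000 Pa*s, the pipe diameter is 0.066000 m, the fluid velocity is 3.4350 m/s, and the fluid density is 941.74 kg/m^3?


Step 1: Re = rho*vel*D/mu = 941.74*3.435*0.066/0.00025 = 8.5401e+05
Step 2: Re = 8.5401e+05 > 4000, so flow is turbulent.
Re = 8.5401e+05 (turbulent)


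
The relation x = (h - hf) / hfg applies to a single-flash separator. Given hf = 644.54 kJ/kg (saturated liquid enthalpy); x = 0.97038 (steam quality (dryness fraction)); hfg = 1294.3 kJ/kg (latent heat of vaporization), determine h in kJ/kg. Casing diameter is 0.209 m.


h = hf + x * hfg
h = 644.54 + 0.97038 * 1294.3
h = 1900.5 kJ/kg


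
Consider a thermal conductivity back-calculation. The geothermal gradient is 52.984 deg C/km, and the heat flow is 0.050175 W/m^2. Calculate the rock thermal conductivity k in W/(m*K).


k = q / (grad / 1000)
k = 0.050175 / (52.984 / 1000)
k = 0.94698 W/(m*K)


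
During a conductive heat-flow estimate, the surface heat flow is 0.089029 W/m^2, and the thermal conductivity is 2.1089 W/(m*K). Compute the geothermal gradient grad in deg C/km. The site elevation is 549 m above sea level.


grad = q * 1000 / k
grad = 0.089029 * 1000 / 2.1089
grad = 42.216 deg C/km


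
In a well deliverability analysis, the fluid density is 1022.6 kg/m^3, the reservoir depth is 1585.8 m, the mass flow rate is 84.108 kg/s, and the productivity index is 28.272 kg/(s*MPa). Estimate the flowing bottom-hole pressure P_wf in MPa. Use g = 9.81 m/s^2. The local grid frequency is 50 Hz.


Step 1: P_i = rho*g*h/1e6 = 1022.6*9.81*1585.8/1e6 = 15.90828 MPa
Step 2: P_wf = P_i - mdot/PI = 15.90828 - 84.108/28.272 = 12.933 MPa
P_wf = 12.933 MPa


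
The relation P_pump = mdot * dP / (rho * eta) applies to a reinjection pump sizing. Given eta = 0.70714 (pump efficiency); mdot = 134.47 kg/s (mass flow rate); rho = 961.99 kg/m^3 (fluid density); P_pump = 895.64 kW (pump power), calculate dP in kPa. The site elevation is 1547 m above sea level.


dP = P_pump * rho * eta / mdot
dP = 895.64 * 961.99 * 0.70714 / 134.47
dP = 4530.9 kPa


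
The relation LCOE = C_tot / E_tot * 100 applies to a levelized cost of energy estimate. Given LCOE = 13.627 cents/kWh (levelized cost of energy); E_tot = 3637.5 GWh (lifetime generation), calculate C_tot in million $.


C_tot = LCOE / 100 * E_tot
C_tot = 13.627 / 100 * 3637.5
C_tot = 495.68 million $


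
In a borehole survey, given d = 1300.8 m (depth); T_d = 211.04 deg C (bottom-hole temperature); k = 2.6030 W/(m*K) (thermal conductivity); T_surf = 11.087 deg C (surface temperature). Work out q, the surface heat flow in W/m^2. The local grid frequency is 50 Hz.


Step 1: grad = (T_d - T_surf)/d * 1000 = (211.04 - 11.087)/1300.8 * 1000 = 153.7154 deg C/km
Step 2: q = k * grad / 1000 = 2.603 * 153.7154 / 1000 = 0.40012 W/m^2
q = 0.40012 W/m^2


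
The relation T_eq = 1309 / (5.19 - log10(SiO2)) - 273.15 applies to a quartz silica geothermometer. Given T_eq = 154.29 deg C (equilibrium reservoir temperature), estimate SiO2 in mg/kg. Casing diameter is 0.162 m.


SiO2 = 10^(5.19 - 1309/(T_eq + 273.15))
SiO2 = 10^(5.19 - 1309/(154.29 + 273.15))
SiO2 = 134.15 mg/kg


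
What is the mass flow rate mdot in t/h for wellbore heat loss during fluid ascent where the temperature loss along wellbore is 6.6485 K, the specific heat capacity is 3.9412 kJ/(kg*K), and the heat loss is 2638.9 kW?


mdot = Q_loss / (cp * dT)
mdot = 2638.9 / (3.9412 * 6.6485)
mdot = 100.7096 kg/s
Convert: 100.7096 kg/s * 3.6 = 362.55 t/h
mdot = 362.55 t/h


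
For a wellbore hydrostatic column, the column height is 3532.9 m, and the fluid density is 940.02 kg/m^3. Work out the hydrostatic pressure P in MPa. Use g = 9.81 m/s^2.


P = rho * g * h / 1e6
P = 940.02 * 9.81 * 3532.9 / 1e6
P = 32.579 MPa


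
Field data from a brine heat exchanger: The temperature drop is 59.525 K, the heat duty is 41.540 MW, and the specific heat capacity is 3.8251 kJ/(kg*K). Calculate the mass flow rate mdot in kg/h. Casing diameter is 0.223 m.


mdot = Q * 1000 / (cp * dT)
mdot = 41.540 * 1000 / (3.8251 * 59.525)
mdot = 182.4418 kg/s
Convert: 182.4418 kg/s * 3600.0 = 6.5679e+05 kg/h
mdot = 6.5679e+05 kg/h


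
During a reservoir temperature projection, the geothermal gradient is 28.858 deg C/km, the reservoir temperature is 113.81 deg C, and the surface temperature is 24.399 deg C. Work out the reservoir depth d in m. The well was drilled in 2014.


d = (T_res - T_surf) / grad * 1000
d = (113.81 - 24.399) / 28.858 * 1000
d = 3098.3 m


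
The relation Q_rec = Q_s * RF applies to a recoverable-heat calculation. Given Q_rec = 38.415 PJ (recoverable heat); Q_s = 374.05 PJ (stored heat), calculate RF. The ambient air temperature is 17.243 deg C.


RF = Q_rec / Q_s
RF = 38.415 / 374.05
RF = 0.10270


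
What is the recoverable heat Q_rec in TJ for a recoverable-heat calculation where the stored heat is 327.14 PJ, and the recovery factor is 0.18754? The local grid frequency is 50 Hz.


Q_rec = Q_s * RF
Q_rec = 327.14 * 0.18754
Q_rec = 61.35184 PJ
Convert: 61.35184 PJ * 1000.0 = 61352 TJ
Q_rec = 61352 TJ


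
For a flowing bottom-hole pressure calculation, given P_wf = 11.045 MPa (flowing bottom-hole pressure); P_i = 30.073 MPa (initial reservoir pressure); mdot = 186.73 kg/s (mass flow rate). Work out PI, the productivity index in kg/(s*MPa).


PI = mdot / (P_i - P_wf)
PI = 186.73 / (30.073 - 11.045)
PI = 9.8134 kg/(s*MPa)


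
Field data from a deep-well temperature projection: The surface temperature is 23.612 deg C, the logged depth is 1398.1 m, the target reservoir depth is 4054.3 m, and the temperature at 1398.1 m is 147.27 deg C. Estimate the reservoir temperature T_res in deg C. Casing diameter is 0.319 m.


Step 1: grad = (T_d1 - T_surf)/d1 * 1000 = (147.27 - 23.612)/1398.1 * 1000 = 88.44718 deg C/km
Step 2: T_res = T_surf + grad*d2/1000 = 23.612 + 88.44718*4054.3/1000 = 382.20 deg C
T_res = 382.20 deg C


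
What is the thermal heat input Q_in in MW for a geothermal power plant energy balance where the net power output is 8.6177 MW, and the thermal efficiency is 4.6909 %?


Q_in = W_net / (eta / 100)
Q_in = 8.6177 / (4.6909 / 100)
Q_in = 183.71 MW


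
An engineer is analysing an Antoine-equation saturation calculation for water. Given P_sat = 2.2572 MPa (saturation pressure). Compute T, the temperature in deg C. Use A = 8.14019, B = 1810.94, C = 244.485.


T = B / (A - log10(P_sat * 760 / 0.101325)) - C
T = 1810.94 / (8.14019 - log10(2.2572 * 760 / 0.101325)) - 244.485
T = 218.49 deg C


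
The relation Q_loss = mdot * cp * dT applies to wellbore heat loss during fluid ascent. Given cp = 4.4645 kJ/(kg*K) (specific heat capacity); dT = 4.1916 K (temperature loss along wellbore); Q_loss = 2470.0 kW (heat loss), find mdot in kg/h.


mdot = Q_loss / (cp * dT)
mdot = 2470.0 / (4.4645 * 4.1916)
mdot = 131.9910 kg/s
Convert: 131.9910 kg/s * 3600.0 = 4.7517e+05 kg/h
mdot = 4.7517e+05 kg/h


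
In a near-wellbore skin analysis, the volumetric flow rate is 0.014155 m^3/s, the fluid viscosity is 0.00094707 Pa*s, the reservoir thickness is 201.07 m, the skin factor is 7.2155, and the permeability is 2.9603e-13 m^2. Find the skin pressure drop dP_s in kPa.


dP_s = S * q * mu / (2*pi*k*hr) / 1000
dP_s = 7.2155 * 0.014155 * 0.00094707 / (2*pi*2.9603e-13*201.07) / 1000
dP_s = 258.64 kPa


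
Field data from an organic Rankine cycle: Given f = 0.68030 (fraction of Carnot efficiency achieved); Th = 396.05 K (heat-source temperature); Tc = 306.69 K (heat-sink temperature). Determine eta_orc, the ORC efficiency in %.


eta_orc = (1 - Tc/Th) * f * 100
eta_orc = (1 - 306.69/396.05) * 0.68030 * 100
eta_orc = 15.349 %


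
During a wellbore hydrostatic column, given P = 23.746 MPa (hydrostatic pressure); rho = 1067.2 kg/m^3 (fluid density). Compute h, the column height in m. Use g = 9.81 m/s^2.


h = P * 1e6 / (g * rho)
h = 23.746 * 1e6 / (9.81 * 1067.2)
h = 2268.2 m


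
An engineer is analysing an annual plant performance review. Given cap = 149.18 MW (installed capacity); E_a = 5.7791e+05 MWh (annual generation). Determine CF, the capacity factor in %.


CF = E_a / (cap * 8760) * 100
CF = 5.7791e+05 / (149.18 * 8760) * 100
CF = 44.223 %


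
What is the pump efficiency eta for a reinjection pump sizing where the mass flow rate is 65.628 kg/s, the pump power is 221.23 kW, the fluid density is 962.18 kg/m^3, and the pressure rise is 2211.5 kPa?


eta = mdot * dP / (rho * P_pump)
eta = 65.628 * 2211.5 / (962.18 * 221.23)
eta = 0.68183


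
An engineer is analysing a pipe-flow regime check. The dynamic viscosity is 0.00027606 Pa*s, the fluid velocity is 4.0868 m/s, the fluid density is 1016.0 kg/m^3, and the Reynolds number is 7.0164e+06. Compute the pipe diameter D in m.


D = Re * mu / (rho * vel)
D = 7.0164e+06 * 0.00027606 / (1016.0 * 4.0868)
D = 0.46649 m


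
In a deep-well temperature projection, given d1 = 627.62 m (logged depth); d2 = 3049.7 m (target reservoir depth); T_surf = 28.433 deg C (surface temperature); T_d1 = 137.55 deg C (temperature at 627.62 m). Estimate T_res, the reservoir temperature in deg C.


Step 1: grad = (T_d1 - T_surf)/d1 * 1000 = (137.55 - 28.433)/627.62 * 1000 = 173.8584 deg C/km
Step 2: T_res = T_surf + grad*d2/1000 = 28.433 + 173.8584*3049.7/1000 = 558.65 deg C
T_res = 558.65 deg C


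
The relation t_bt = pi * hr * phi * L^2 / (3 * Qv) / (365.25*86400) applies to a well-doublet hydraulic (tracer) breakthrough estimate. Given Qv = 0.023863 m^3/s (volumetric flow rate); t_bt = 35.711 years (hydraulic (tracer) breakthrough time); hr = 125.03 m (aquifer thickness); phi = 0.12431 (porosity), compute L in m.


L = sqrt(t_bt*365.25*86400*3*Qv / (pi*hr*phi))
L = sqrt(35.711*365.25*86400*3*0.023863 / (pi*125.03*0.12431))
L = 1285.4 m


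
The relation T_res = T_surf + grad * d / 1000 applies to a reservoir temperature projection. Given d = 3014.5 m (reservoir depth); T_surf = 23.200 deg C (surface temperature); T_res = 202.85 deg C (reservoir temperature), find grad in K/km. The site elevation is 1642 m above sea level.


grad = (T_res - T_surf) / d * 1000
grad = (202.85 - 23.200) / 3014.5 * 1000
grad = 59.59529 deg C/km
Convert: 59.59529 deg C/km * 1.0 = 59.595 K/km
grad = 59.595 K/km


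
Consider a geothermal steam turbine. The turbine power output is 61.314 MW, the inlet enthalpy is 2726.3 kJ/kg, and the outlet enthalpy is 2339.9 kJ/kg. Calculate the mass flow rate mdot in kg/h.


mdot = P * 1000 / (h_in - h_out)
mdot = 61.314 * 1000 / (2726.3 - 2339.9)
mdot = 158.6801 kg/s
Convert: 158.6801 kg/s * 3600.0 = 5.7125e+05 kg/h
mdot = 5.7125e+05 kg/h


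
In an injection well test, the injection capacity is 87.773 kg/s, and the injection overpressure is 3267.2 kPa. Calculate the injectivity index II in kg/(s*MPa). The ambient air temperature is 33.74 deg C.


II = mdot * 1000 / dP
II = 87.773 * 1000 / 3267.2
II = 26.865 kg/(s*MPa)


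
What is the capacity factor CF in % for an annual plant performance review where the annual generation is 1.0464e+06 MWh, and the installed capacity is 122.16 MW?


CF = E_a / (cap * 8760) * 100
CF = 1.0464e+06 / (122.16 * 8760) * 100
CF = 97.783 %


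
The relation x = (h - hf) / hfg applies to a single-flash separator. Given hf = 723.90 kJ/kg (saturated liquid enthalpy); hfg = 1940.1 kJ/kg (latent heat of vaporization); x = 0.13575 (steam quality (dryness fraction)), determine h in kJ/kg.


h = hf + x * hfg
h = 723.90 + 0.13575 * 1940.1
h = 987.27 kJ/kg


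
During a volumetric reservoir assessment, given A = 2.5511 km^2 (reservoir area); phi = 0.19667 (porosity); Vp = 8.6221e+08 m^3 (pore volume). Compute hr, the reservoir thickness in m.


hr = Vp / (A * 1e6 * phi)
hr = 8.6221e+08 / (2.5511 * 1e6 * 0.19667)
hr = 1718.5 m


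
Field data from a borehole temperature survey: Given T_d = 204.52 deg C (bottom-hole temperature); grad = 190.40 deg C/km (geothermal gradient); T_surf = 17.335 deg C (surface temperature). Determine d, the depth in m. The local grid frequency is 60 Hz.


d = (T_d - T_surf) / grad * 1000
d = (204.52 - 17.335) / 190.40 * 1000
d = 983.11 m


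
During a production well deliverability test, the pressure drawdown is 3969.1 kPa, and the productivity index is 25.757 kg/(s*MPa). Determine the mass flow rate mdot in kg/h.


mdot = PI * dP / 1000
mdot = 25.757 * 3969.1 / 1000
mdot = 102.2321 kg/s
Convert: 102.2321 kg/s * 3600.0 = 3.6804e+05 kg/h
mdot = 3.6804e+05 kg/h


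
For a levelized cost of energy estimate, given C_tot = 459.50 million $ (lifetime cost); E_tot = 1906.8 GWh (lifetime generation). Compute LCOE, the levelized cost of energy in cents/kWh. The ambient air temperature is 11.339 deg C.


LCOE = C_tot / E_tot * 100
LCOE = 459.50 / 1906.8 * 100
LCOE = 24.098 cents/kWh


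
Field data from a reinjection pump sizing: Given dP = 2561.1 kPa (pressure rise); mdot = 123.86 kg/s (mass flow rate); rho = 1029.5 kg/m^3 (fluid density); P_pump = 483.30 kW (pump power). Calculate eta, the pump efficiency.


eta = mdot * dP / (rho * P_pump)
eta = 123.86 * 2561.1 / (1029.5 * 483.30)
eta = 0.63755


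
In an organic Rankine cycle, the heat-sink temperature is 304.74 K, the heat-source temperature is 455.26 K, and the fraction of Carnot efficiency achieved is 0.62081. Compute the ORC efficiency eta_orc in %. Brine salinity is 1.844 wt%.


eta_orc = (1 - Tc/Th) * f * 100
eta_orc = (1 - 304.74/455.26) * 0.62081 * 100
eta_orc = 20.525 %


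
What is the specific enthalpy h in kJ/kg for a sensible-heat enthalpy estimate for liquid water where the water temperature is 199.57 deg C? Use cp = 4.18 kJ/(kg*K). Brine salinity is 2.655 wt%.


h = cp * T
h = 4.18 * 199.57
h = 834.20 kJ/kg


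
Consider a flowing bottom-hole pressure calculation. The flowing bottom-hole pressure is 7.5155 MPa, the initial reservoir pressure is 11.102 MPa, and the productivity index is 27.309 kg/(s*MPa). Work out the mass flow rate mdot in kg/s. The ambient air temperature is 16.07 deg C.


mdot = (P_i - P_wf) * PI
mdot = (11.102 - 7.5155) * 27.309
mdot = 97.944 kg/s


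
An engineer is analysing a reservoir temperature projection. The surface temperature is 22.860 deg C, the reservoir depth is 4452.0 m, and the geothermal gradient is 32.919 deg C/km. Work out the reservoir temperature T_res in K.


T_res = T_surf + grad * d / 1000
T_res = 22.860 + 32.919 * 4452.0 / 1000
T_res = 169.4154 deg C
Convert to K: 169.4154 + 273.15 = 442.57 K
T_res = 442.57 K


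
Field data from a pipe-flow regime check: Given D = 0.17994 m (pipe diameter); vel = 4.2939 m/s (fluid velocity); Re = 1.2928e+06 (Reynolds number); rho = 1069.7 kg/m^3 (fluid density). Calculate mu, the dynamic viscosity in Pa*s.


mu = rho * vel * D / Re
mu = 1069.7 * 4.2939 * 0.17994 / 1.2928e+06
mu = 0.00063931 Pa*s


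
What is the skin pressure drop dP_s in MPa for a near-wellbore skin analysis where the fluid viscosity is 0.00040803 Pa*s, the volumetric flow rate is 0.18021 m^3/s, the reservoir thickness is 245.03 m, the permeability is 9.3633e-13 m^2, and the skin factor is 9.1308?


dP_s = S * q * mu / (2*pi*k*hr) / 1000
dP_s = 9.1308 * 0.18021 * 0.00040803 / (2*pi*9.3633e-13*245.03) / 1000
dP_s = 465.7488 kPa
Convert: 465.7488 kPa * 0.001 = 0.46575 MPa
dP_s = 0.46575 MPa


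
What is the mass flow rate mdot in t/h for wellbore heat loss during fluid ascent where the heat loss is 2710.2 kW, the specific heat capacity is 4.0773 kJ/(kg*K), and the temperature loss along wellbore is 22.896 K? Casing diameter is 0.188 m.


mdot = Q_loss / (cp * dT)
mdot = 2710.2 / (4.0773 * 22.896)
mdot = 29.03147 kg/s
Convert: 29.03147 kg/s * 3.6 = 104.51 t/h
mdot = 104.51 t/h


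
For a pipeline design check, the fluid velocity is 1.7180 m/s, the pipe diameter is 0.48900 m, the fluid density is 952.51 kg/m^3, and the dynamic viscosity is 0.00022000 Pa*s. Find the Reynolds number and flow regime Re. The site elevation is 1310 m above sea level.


Step 1: Re = rho*vel*D/mu = 952.51*1.718*0.489/0.00022 = 3.6373e+06
Step 2: Re = 3.6373e+06 > 4000, so flow is turbulent.
Re = 3.6373e+06 (turbulent)


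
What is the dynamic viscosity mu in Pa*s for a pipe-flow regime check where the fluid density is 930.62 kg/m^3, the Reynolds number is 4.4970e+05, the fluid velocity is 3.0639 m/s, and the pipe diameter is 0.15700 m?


mu = rho * vel * D / Re
mu = 930.62 * 3.0639 * 0.15700 / 4.4970e+05
mu = 0.00099546 Pa*s


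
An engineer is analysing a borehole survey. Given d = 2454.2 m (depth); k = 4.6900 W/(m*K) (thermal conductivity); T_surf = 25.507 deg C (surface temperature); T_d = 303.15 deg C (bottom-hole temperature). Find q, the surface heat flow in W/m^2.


Step 1: grad = (T_d - T_surf)/d * 1000 = (303.15 - 25.507)/2454.2 * 1000 = 113.1297 deg C/km
Step 2: q = k * grad / 1000 = 4.69 * 113.1297 / 1000 = 0.53058 W/m^2
q = 0.53058 W/m^2


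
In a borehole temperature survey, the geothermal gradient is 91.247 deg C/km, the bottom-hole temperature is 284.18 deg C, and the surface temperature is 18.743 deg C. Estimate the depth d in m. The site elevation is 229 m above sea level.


d = (T_d - T_surf) / grad * 1000
d = (284.18 - 18.743) / 91.247 * 1000
d = 2909.0 m


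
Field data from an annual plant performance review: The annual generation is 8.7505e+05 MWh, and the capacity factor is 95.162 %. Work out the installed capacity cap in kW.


cap = E_a / (CF/100 * 8760)
cap = 8.7505e+05 / (95.162/100 * 8760)
cap = 104.9700 MW
Convert: 104.9700 MW * 1000.0 = 1.0497e+05 kW
cap = 1.0497e+05 kW


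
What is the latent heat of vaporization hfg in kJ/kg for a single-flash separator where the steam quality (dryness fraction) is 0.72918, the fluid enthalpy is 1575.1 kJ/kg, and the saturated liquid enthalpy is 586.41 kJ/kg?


hfg = (h - hf) / x
hfg = (1575.1 - 586.41) / 0.72918
hfg = 1355.9 kJ/kg


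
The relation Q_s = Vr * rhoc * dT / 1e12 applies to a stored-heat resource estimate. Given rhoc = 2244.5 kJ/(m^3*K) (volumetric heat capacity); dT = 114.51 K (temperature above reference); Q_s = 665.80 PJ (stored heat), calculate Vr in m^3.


Vr = Q_s * 1e12 / (rhoc * dT)
Vr = 665.80 * 1e12 / (2244.5 * 114.51)
Vr = 2.5905e+09 m^3


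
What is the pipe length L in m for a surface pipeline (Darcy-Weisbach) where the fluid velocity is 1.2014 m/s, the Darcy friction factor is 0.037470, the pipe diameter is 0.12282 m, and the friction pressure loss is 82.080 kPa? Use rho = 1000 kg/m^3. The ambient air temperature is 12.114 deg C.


L = dP*1000*D / (f*rho*vel^2/2)
L = 82.080*1000*0.12282 / (0.037470*1000*1.2014^2/2)
L = 372.80 m


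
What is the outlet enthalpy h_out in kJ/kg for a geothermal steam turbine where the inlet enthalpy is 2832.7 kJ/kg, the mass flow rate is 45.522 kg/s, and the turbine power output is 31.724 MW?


h_out = h_in - P * 1000 / mdot
h_out = 2832.7 - 31.724 * 1000 / 45.522
h_out = 2135.8 kJ/kg


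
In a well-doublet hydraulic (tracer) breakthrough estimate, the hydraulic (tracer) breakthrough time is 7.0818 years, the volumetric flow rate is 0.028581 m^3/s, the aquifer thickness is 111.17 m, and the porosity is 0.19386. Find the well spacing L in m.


L = sqrt(t_bt*365.25*86400*3*Qv / (pi*hr*phi))
L = sqrt(7.0818*365.25*86400*3*0.028581 / (pi*111.17*0.19386))
L = 532.00 m


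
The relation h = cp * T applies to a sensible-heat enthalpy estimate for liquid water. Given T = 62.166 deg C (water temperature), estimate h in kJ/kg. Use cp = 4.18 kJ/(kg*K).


h = cp * T
h = 4.18 * 62.166
h = 259.85 kJ/kg


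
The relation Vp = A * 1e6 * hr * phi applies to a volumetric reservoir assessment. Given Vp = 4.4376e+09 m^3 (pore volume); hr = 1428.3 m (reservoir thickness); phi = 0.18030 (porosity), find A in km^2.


A = Vp / (1e6 * hr * phi)
A = 4.4376e+09 / (1e6 * 1428.3 * 0.18030)
A = 17.232 km^2


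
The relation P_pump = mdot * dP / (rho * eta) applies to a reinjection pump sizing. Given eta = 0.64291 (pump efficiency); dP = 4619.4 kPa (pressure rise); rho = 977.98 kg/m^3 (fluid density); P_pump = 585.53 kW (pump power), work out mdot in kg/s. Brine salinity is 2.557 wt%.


mdot = P_pump * rho * eta / dP
mdot = 585.53 * 977.98 * 0.64291 / 4619.4
mdot = 79.697 kg/s


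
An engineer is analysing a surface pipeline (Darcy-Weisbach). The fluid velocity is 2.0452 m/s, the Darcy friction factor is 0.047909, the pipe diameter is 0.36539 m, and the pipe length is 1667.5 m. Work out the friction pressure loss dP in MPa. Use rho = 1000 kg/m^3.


dP = f * (L/D) * (rho*vel^2/2) / 1000
dP = 0.047909 * (1667.5/0.36539) * (1000*2.0452^2/2) / 1000
dP = 457.2649 kPa
Convert: 457.2649 kPa * 0.001 = 0.45726 MPa
dP = 0.45726 MPa
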